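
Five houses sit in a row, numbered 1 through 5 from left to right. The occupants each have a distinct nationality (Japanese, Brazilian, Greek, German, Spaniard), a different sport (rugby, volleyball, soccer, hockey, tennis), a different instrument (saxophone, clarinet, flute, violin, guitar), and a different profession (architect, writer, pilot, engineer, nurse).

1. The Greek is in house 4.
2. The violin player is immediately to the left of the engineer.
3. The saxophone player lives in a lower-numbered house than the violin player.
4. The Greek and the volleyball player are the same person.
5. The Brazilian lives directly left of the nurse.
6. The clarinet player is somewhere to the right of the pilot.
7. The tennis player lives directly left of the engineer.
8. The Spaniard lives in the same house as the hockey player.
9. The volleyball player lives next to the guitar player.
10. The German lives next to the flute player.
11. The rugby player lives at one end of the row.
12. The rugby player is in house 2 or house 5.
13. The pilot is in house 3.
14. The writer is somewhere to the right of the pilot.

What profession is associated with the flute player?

From clue 1, the Greek must be in house 4.
By clue 4, the volleyball player is in house 4.
Clue 12: the rugby player is in house 5.
The pilot is in house 3 (clue 13).
House 1 profession: only architect fits.
Clue 7 places the tennis player in house 3.
From clue 7, the engineer must be in house 4.
House 2 profession: only nurse fits.
House 5 profession: only writer fits.
Clue 2 places the violin player in house 3.
The Brazilian is in house 1 (clue 5).
So house 2 gets Spaniard for nationality.
So house 5 gets guitar for instrument.
From clue 8, the hockey player must be in house 2.
That leaves soccer as the sport for house 1.
So house 1 gets saxophone for instrument.
So house 2 gets flute for instrument.
So house 4 gets clarinet for instrument.
Clue 10: the German is in house 3.
So house 5 gets Japanese for nationality.
So: house 1 = Brazilian/soccer/saxophone/architect, house 2 = Spaniard/hockey/flute/nurse, house 3 = German/tennis/violin/pilot, house 4 = Greek/volleyball/clarinet/engineer, house 5 = Japanese/rugby/guitar/writer.

nurse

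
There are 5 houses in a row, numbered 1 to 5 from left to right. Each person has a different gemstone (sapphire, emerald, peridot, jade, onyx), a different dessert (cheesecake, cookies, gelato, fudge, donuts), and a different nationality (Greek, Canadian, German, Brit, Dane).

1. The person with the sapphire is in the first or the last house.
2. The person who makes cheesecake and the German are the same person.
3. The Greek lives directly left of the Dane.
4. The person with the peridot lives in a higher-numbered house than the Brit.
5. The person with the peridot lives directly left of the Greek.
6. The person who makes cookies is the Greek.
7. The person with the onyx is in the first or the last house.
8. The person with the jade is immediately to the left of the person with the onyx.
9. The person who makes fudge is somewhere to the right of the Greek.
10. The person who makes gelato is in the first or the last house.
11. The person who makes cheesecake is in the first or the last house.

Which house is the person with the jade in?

4

Clue 8: the person with the jade is in house 4.
From clue 8, the person with the onyx must be in house 5.
House 2 dessert: only donuts fits.
So house 3 gets cookies for dessert.
House 4 dessert: only fudge fits.
Clue 6: the Greek is in house 3.
The only gemstone still possible for house 1 is sapphire.
The Dane is in house 4 (clue 3).
Clue 5: the person with the peridot is in house 2.
House 3 gemstone: only emerald fits.
Clue 4: the Brit is in house 1.
That leaves Canadian as the nationality for house 2.
House 5's nationality must be German (nothing else left).
The person who makes cheesecake is in house 5 (clue 2).
House 1 dessert: only gelato fits.
So: house 1 = sapphire/gelato/Brit, house 2 = peridot/donuts/Canadian, house 3 = emerald/cookies/Greek, house 4 = jade/fudge/Dane, house 5 = onyx/cheesecake/German.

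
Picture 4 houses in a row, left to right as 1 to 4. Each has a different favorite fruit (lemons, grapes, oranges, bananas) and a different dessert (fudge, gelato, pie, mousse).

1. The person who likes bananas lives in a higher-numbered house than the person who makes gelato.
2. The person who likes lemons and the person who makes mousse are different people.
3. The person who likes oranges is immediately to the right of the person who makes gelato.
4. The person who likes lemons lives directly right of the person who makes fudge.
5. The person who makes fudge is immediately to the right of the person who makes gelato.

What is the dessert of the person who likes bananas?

mousse

The only favorite fruit still possible for house 1 is grapes.
The person who likes lemons is narrowed to house 3 or 4; consider each.
Placing it in house 4 leads to a contradiction, so it's in house 3.
Clue 4 places the person who makes fudge in house 2.
The person who makes gelato is in house 1 (clue 5).
So house 2 gets oranges for favorite fruit.
So house 4 gets bananas for favorite fruit.
So house 3 gets pie for dessert.
That leaves mousse as the dessert for house 4.
So: house 1 = grapes/gelato, house 2 = oranges/fudge, house 3 = lemons/pie, house 4 = bananas/mousse.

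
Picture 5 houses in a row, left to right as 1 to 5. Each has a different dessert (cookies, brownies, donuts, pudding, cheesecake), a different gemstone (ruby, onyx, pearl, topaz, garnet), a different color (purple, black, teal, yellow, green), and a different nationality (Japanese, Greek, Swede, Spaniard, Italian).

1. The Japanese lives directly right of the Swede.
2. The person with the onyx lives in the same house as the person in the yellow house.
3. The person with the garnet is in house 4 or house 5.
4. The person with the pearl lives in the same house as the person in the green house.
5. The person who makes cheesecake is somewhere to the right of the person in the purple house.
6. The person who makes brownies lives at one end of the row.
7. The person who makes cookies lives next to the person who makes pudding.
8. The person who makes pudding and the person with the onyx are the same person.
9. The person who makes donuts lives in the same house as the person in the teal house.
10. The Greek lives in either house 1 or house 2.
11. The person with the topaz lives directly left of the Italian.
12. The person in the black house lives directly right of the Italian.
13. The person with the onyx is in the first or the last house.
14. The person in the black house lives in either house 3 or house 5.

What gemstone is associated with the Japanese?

topaz

The person who makes brownies is narrowed to house 1 or 5; consider each.
Placing it in house 1 leads to a contradiction, so it's in house 5.
House 1 dessert: only pudding fits.
From clue 7, the person who makes cookies must be in house 2.
From clue 8, the person with the onyx must be in house 1.
So house 3 gets topaz for gemstone.
By clue 2, the person in the yellow house is in house 1.
The Italian is in house 4 (clue 11).
Clue 12: the person in the black house is in house 5.
House 5's nationality must be Spaniard (nothing else left).
House 3 nationality: only Japanese fits.
Clue 1: the Swede is in house 2.
That leaves Greek as the nationality for house 1.
The person who makes cheesecake is narrowed to house 3 or 4; consider each.
Placing it in house 3 leads to a contradiction, so it's in house 4.
House 3 dessert: only donuts fits.
The person in the teal house is in house 3 (clue 9).
So house 4 gets green for color.
From clue 4, the person with the pearl must be in house 4.
The only gemstone still possible for house 2 is ruby.
House 5's gemstone must be garnet (nothing else left).
The only color still possible for house 2 is purple.
So: house 1 = pudding/onyx/yellow/Greek, house 2 = cookies/ruby/purple/Swede, house 3 = donuts/topaz/teal/Japanese, house 4 = cheesecake/pearl/green/Italian, house 5 = brownies/garnet/black/Spaniard.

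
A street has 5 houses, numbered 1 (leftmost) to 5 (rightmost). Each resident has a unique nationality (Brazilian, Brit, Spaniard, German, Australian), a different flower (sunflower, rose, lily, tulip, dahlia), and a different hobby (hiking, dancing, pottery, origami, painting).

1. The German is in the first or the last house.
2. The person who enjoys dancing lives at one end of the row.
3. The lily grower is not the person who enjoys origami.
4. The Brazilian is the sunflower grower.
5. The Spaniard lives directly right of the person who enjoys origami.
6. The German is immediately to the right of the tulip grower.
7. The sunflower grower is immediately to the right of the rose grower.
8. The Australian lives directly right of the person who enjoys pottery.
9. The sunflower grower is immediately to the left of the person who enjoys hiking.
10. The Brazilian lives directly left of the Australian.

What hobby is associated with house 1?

Clue 6: the German is in house 5.
By clue 6, the tulip grower is in house 4.
The only nationality still possible for house 1 is Brit.
The Australian is narrowed to house 3 or 4; consider each.
Placing it in house 3 leads to a contradiction, so it's in house 4.
Clue 8 places the person who enjoys pottery in house 3.
Clue 10 places the Brazilian in house 3.
The only nationality still possible for house 2 is Spaniard.
The sunflower grower is in house 3 (clue 4).
Clue 5 places the person who enjoys origami in house 1.
The rose grower is in house 2 (clue 7).
The only hobby still possible for house 2 is painting.
So house 4 gets hiking for hobby.
That leaves dancing as the hobby for house 5.
By clue 3, the lily grower is in house 5.
That leaves dahlia as the flower for house 1.
So: house 1 = Brit/dahlia/origami, house 2 = Spaniard/rose/painting, house 3 = Brazilian/sunflower/pottery, house 4 = Australian/tulip/hiking, house 5 = German/lily/dancing.

origami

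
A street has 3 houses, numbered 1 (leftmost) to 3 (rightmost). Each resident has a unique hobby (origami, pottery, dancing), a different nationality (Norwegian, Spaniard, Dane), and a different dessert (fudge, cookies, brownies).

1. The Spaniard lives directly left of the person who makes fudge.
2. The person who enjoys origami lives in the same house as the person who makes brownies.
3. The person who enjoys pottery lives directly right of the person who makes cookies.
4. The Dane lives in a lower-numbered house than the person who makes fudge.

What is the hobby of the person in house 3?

House 3 nationality: only Norwegian fits.
The person who enjoys pottery is narrowed to house 2 or 3; consider each.
Placing it in house 2 leads to a contradiction, so it's in house 3.
By clue 3, the person who makes cookies is in house 2.
House 1 dessert: only brownies fits.
House 3's dessert must be fudge (nothing else left).
From clue 1, the Spaniard must be in house 2.
Clue 2 places the person who enjoys origami in house 1.
The only hobby still possible for house 2 is dancing.
That leaves Dane as the nationality for house 1.
So: house 1 = origami/Dane/brownies, house 2 = dancing/Spaniard/cookies, house 3 = pottery/Norwegian/fudge.

pottery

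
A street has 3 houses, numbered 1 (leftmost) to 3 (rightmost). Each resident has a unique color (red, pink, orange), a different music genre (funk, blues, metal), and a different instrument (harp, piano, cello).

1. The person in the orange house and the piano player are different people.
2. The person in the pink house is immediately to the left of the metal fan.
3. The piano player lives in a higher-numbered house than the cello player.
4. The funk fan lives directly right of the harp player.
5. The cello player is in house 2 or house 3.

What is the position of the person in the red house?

3

Clue 5: the cello player is in house 2.
So house 1 gets blues for music genre.
So house 1 gets harp for instrument.
That leaves piano as the instrument for house 3.
The funk fan is in house 2 (clue 4).
House 3 color: only red fits.
House 3 music genre: only metal fits.
Clue 2 places the person in the pink house in house 2.
House 1 color: only orange fits.
So: house 1 = orange/blues/harp, house 2 = pink/funk/cello, house 3 = red/metal/piano.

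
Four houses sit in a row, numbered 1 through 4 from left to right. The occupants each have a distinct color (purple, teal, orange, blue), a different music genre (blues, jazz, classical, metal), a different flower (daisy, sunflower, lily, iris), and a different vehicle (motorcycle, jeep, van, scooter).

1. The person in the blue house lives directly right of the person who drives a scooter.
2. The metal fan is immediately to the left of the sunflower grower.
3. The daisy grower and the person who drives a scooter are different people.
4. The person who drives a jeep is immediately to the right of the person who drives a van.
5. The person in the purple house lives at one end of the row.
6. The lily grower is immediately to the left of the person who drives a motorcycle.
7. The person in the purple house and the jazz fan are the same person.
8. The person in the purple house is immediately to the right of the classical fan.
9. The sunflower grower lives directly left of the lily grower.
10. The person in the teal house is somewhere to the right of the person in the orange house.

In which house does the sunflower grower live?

By clue 8, the person in the purple house is in house 4.
By clue 8, the classical fan is in house 3.
Clue 9 places the sunflower grower in house 2.
Clue 9: the lily grower is in house 3.
House 1 color: only orange fits.
From clue 2, the metal fan must be in house 1.
By clue 6, the person who drives a motorcycle is in house 4.
Clue 7 places the jazz fan in house 4.
That leaves blues as the music genre for house 2.
The only vehicle still possible for house 3 is jeep.
Clue 4 places the person who drives a van in house 2.
That leaves scooter as the vehicle for house 1.
From clue 1, the person in the blue house must be in house 2.
Clue 3: the daisy grower is in house 4.
So house 3 gets teal for color.
So house 1 gets iris for flower.
So: house 1 = orange/metal/iris/scooter, house 2 = blue/blues/sunflower/van, house 3 = teal/classical/lily/jeep, house 4 = purple/jazz/daisy/motorcycle.

2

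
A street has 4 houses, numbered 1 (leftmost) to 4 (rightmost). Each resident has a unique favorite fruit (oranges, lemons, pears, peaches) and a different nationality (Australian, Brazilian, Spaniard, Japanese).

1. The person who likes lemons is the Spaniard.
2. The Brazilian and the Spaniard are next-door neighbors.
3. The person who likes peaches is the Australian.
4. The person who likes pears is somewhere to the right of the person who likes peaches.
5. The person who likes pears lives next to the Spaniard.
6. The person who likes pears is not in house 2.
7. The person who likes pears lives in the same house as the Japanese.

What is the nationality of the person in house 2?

Brazilian

The person who likes pears is narrowed to house 3 or 4; consider each.
Placing it in house 3 leads to a contradiction, so it's in house 4.
By clue 5, the Spaniard is in house 3.
Clue 7: the Japanese is in house 4.
Clue 1 places the person who likes lemons in house 3.
Clue 2: the Brazilian is in house 2.
The only nationality still possible for house 1 is Australian.
From clue 3, the person who likes peaches must be in house 1.
That leaves oranges as the favorite fruit for house 2.
So: house 1 = peaches/Australian, house 2 = oranges/Brazilian, house 3 = lemons/Spaniard, house 4 = pears/Japanese.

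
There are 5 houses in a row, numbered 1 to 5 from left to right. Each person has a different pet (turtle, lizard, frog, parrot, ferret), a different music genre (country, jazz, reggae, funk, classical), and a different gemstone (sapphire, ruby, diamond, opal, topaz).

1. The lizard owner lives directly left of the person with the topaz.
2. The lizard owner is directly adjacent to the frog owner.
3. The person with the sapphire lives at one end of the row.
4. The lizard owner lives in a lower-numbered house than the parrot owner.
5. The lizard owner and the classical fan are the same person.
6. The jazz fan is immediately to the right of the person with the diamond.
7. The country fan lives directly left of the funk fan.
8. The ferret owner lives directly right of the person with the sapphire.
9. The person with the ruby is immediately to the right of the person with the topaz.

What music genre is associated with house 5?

reggae

From clue 8, the ferret owner must be in house 2.
From clue 8, the person with the sapphire must be in house 1.
Clue 2: the lizard owner is in house 3.
Clue 2: the frog owner is in house 4.
By clue 5, the classical fan is in house 3.
The only pet still possible for house 1 is turtle.
House 5's pet must be parrot (nothing else left).
The person with the topaz is in house 4 (clue 1).
Clue 9 places the person with the ruby in house 5.
House 2's gemstone must be opal (nothing else left).
The only gemstone still possible for house 3 is diamond.
The jazz fan is in house 4 (clue 6).
Clue 7 places the funk fan in house 2.
The only music genre still possible for house 1 is country.
House 5's music genre must be reggae (nothing else left).
So: house 1 = turtle/country/sapphire, house 2 = ferret/funk/opal, house 3 = lizard/classical/diamond, house 4 = frog/jazz/topaz, house 5 = parrot/reggae/ruby.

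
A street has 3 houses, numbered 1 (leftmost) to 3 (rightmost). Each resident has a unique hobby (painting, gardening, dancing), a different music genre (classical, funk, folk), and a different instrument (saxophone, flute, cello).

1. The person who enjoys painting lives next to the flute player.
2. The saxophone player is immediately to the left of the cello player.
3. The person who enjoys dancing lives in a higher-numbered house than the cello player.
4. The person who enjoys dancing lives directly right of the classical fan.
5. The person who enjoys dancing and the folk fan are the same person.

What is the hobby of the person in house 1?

gardening

By clue 3, the person who enjoys dancing is in house 3.
From clue 3, the cello player must be in house 2.
Clue 4 places the classical fan in house 2.
From clue 5, the folk fan must be in house 3.
House 1's music genre must be funk (nothing else left).
That leaves flute as the instrument for house 3.
Clue 1: the person who enjoys painting is in house 2.
House 1 hobby: only gardening fits.
House 1 instrument: only saxophone fits.
So: house 1 = gardening/funk/saxophone, house 2 = painting/classical/cello, house 3 = dancing/folk/flute.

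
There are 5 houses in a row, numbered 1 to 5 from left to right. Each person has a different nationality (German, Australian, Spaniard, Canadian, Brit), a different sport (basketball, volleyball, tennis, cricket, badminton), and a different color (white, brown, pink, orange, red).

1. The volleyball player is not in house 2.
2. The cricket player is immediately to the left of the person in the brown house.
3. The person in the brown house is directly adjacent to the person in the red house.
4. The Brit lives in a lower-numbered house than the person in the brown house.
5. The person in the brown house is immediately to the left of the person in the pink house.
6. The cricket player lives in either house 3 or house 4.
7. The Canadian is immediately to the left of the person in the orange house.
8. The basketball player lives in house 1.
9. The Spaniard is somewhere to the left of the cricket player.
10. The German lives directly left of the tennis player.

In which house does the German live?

Clue 8: the basketball player is in house 1.
So house 5 gets Australian for nationality.
The cricket player is in house 3 (clue 2).
The person in the brown house is in house 4 (clue 2).
By clue 5, the person in the pink house is in house 5.
So house 1 gets white for color.
So house 2 gets orange for color.
That leaves red as the color for house 3.
By clue 7, the Canadian is in house 1.
So house 4 gets German for nationality.
By clue 10, the tennis player is in house 5.
House 2 nationality: only Spaniard fits.
The only nationality still possible for house 3 is Brit.
So house 2 gets badminton for sport.
That leaves volleyball as the sport for house 4.
So: house 1 = Canadian/basketball/white, house 2 = Spaniard/badminton/orange, house 3 = Brit/cricket/red, house 4 = German/volleyball/brown, house 5 = Australian/tennis/pink.

4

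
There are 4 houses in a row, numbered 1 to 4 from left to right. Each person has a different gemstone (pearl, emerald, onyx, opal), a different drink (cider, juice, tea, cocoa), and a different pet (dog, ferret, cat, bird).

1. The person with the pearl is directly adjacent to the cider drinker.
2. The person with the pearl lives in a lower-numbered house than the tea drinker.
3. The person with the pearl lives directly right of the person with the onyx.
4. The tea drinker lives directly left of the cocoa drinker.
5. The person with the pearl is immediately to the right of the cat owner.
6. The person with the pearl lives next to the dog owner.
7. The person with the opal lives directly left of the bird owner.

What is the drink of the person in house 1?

So house 4 gets emerald for gemstone.
Clue 2: the person with the pearl is in house 2.
Clue 2 places the tea drinker in house 3.
Clue 3: the person with the onyx is in house 1.
Clue 4: the cocoa drinker is in house 4.
By clue 5, the cat owner is in house 1.
That leaves opal as the gemstone for house 3.
Clue 1: the cider drinker is in house 1.
From clue 7, the bird owner must be in house 4.
So house 2 gets juice for drink.
House 2 pet: only ferret fits.
House 3's pet must be dog (nothing else left).
So: house 1 = onyx/cider/cat, house 2 = pearl/juice/ferret, house 3 = opal/tea/dog, house 4 = emerald/cocoa/bird.

cider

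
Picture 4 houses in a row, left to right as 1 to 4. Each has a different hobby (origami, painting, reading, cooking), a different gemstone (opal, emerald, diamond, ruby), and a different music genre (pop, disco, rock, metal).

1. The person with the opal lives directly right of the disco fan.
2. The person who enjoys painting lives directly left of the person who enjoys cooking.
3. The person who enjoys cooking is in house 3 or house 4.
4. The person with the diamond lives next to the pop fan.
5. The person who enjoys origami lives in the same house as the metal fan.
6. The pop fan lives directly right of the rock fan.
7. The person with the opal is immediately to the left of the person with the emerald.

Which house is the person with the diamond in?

4

The person who enjoys cooking is narrowed to house 3 or 4; consider each.
Placing it in house 4 leads to a contradiction, so it's in house 3.
By clue 2, the person who enjoys painting is in house 2.
The person who enjoys origami is narrowed to house 1 or 4; consider each.
Placing it in house 1 leads to a contradiction, so it's in house 4.
From clue 5, the metal fan must be in house 4.
The only hobby still possible for house 1 is reading.
So house 3 gets pop for music genre.
The rock fan is in house 2 (clue 6).
That leaves ruby as the gemstone for house 1.
So house 1 gets disco for music genre.
Clue 1: the person with the opal is in house 2.
By clue 7, the person with the emerald is in house 3.
That leaves diamond as the gemstone for house 4.
So: house 1 = reading/ruby/disco, house 2 = painting/opal/rock, house 3 = cooking/emerald/pop, house 4 = origami/diamond/metal.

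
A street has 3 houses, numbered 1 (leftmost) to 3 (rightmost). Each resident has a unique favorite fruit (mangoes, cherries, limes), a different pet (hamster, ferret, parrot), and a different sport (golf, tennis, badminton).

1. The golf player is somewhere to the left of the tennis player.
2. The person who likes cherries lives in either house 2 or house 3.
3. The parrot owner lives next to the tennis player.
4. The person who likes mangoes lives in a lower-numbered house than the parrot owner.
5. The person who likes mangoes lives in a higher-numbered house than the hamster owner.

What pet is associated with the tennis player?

From clue 5, the person who likes mangoes must be in house 2.
Clue 5: the hamster owner is in house 1.
So house 1 gets limes for favorite fruit.
So house 3 gets cherries for favorite fruit.
Clue 4: the parrot owner is in house 3.
The only pet still possible for house 2 is ferret.
Clue 3 places the tennis player in house 2.
That leaves badminton as the sport for house 3.
House 1 sport: only golf fits.
So: house 1 = limes/hamster/golf, house 2 = mangoes/ferret/tennis, house 3 = cherries/parrot/badminton.

ferret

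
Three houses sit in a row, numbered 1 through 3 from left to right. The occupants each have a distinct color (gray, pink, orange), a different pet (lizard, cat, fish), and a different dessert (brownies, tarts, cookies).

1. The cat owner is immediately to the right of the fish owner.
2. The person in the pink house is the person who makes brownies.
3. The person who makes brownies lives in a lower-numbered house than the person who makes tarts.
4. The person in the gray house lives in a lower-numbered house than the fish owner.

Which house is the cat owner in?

Clue 4 places the person in the gray house in house 1.
Clue 4 places the fish owner in house 2.
House 1's pet must be lizard (nothing else left).
The only pet still possible for house 3 is cat.
From clue 2, the person in the pink house must be in house 2.
The person who makes brownies is in house 2 (clue 2).
Clue 3: the person who makes tarts is in house 3.
House 3 color: only orange fits.
So house 1 gets cookies for dessert.
So: house 1 = gray/lizard/cookies, house 2 = pink/fish/brownies, house 3 = orange/cat/tarts.

3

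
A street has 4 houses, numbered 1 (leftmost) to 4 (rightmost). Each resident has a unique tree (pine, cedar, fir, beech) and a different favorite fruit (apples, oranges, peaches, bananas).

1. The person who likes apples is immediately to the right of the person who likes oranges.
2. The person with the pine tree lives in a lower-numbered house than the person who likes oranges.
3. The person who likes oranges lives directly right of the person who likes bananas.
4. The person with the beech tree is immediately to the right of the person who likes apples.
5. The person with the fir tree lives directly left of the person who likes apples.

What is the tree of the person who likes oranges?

House 4 favorite fruit: only peaches fits.
By clue 1, the person who likes apples is in house 3.
Clue 1 places the person who likes oranges in house 2.
Clue 2: the person with the pine tree is in house 1.
Clue 3 places the person who likes bananas in house 1.
From clue 4, the person with the beech tree must be in house 4.
From clue 5, the person with the fir tree must be in house 2.
That leaves cedar as the tree for house 3.
So: house 1 = pine/bananas, house 2 = fir/oranges, house 3 = cedar/apples, house 4 = beech/peaches.

fir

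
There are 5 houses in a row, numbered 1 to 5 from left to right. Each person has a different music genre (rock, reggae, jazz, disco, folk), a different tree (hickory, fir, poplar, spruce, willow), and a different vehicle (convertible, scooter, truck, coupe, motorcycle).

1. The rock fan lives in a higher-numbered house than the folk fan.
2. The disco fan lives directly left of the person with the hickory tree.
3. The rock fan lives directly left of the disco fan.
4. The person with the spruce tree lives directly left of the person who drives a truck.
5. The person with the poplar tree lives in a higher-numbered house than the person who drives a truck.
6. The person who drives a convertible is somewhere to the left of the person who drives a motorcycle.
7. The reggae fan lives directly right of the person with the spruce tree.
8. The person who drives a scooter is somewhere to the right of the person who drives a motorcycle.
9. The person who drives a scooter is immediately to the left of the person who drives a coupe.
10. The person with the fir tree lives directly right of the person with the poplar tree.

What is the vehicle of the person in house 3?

House 1's vehicle must be convertible (nothing else left).
House 5 vehicle: only coupe fits.
By clue 9, the person who drives a scooter is in house 4.
House 5's music genre must be jazz (nothing else left).
That leaves folk as the music genre for house 1.
The only music genre still possible for house 4 is disco.
Clue 2 places the person with the hickory tree in house 5.
From clue 3, the rock fan must be in house 3.
That leaves reggae as the music genre for house 2.
The only tree still possible for house 3 is poplar.
House 4's tree must be fir (nothing else left).
The person who drives a truck is in house 2 (clue 5).
The person with the spruce tree is in house 1 (clue 7).
House 2 tree: only willow fits.
The only vehicle still possible for house 3 is motorcycle.
So: house 1 = folk/spruce/convertible, house 2 = reggae/willow/truck, house 3 = rock/poplar/motorcycle, house 4 = disco/fir/scooter, house 5 = jazz/hickory/coupe.

motorcycle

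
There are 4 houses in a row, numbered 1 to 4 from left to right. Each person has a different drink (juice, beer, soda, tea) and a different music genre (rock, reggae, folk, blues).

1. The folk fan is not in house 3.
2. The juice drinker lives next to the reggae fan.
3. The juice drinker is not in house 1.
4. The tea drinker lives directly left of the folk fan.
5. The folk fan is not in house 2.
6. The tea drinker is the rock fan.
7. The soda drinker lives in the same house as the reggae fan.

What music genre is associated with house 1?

From clue 5, the folk fan must be in house 4.
From clue 4, the tea drinker must be in house 3.
Clue 6 places the rock fan in house 3.
Clue 2: the juice drinker is in house 2.
Clue 2 places the reggae fan in house 1.
Clue 7 places the soda drinker in house 1.
House 4's drink must be beer (nothing else left).
House 2's music genre must be blues (nothing else left).
So: house 1 = soda/reggae, house 2 = juice/blues, house 3 = tea/rock, house 4 = beer/folk.

reggae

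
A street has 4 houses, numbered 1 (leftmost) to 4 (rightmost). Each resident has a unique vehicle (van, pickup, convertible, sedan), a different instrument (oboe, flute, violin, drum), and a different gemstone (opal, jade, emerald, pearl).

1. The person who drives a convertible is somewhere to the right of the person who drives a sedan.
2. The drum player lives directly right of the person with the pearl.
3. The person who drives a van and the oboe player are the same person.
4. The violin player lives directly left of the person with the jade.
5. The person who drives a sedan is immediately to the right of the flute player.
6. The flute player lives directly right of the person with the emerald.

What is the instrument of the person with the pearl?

From clue 6, the flute player must be in house 2.
Clue 6: the person with the emerald is in house 1.
The person who drives a sedan is in house 3 (clue 5).
That leaves pickup as the vehicle for house 2.
The only vehicle still possible for house 1 is van.
House 4 vehicle: only convertible fits.
Clue 3: the oboe player is in house 1.
That leaves violin as the instrument for house 3.
That leaves drum as the instrument for house 4.
From clue 2, the person with the pearl must be in house 3.
The person with the jade is in house 4 (clue 4).
So house 2 gets opal for gemstone.
So: house 1 = van/oboe/emerald, house 2 = pickup/flute/opal, house 3 = sedan/violin/pearl, house 4 = convertible/drum/jade.

violin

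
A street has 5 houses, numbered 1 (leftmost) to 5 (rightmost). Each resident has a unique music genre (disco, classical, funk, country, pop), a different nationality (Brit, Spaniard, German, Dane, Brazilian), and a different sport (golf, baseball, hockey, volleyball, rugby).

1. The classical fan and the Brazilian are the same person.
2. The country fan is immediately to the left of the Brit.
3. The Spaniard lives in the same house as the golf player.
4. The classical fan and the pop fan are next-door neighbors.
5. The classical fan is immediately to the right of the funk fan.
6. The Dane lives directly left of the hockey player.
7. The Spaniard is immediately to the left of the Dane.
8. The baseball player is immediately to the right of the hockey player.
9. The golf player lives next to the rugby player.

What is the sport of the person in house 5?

volleyball

The Dane is narrowed to house 2 or 3; consider each.
Placing it in house 3 leads to a contradiction, so it's in house 2.
The hockey player is in house 3 (clue 6).
From clue 7, the Spaniard must be in house 1.
Clue 8 places the baseball player in house 4.
That leaves volleyball as the sport for house 5.
The golf player is in house 1 (clue 3).
Clue 9: the rugby player is in house 2.
So house 1 gets disco for music genre.
The classical fan is narrowed to house 3 or 4 or 5; consider each.
Placing it in house 3 and house 5 leads to a contradiction, so it's in house 4.
From clue 1, the Brazilian must be in house 4.
The funk fan is in house 3 (clue 5).
House 2's music genre must be country (nothing else left).
The only music genre still possible for house 5 is pop.
From clue 2, the Brit must be in house 3.
So house 5 gets German for nationality.
So: house 1 = disco/Spaniard/golf, house 2 = country/Dane/rugby, house 3 = funk/Brit/hockey, house 4 = classical/Brazilian/baseball, house 5 = pop/German/volleyball.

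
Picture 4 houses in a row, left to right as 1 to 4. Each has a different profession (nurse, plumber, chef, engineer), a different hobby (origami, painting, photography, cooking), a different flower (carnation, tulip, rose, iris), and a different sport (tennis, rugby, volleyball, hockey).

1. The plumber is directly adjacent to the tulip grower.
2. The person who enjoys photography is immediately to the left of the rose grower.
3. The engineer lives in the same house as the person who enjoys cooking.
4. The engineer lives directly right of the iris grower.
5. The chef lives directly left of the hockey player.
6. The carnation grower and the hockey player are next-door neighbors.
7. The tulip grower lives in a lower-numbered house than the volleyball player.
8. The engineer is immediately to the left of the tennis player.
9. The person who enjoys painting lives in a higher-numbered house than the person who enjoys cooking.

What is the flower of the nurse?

The only sport still possible for house 1 is rugby.
The engineer is narrowed to house 2 or 3; consider each.
Placing it in house 3 leads to a contradiction, so it's in house 2.
The person who enjoys cooking is in house 2 (clue 3).
Clue 4 places the iris grower in house 1.
Clue 8: the tennis player is in house 3.
By clue 6, the carnation grower is in house 3.
By clue 7, the volleyball player is in house 4.
The only flower still possible for house 2 is tulip.
So house 4 gets rose for flower.
House 2 sport: only hockey fits.
From clue 2, the person who enjoys photography must be in house 3.
By clue 5, the chef is in house 1.
That leaves nurse as the profession for house 4.
That leaves origami as the hobby for house 1.
So house 4 gets painting for hobby.
That leaves plumber as the profession for house 3.
So: house 1 = chef/origami/iris/rugby, house 2 = engineer/cooking/tulip/hockey, house 3 = plumber/photography/carnation/tennis, house 4 = nurse/painting/rose/volleyball.

rose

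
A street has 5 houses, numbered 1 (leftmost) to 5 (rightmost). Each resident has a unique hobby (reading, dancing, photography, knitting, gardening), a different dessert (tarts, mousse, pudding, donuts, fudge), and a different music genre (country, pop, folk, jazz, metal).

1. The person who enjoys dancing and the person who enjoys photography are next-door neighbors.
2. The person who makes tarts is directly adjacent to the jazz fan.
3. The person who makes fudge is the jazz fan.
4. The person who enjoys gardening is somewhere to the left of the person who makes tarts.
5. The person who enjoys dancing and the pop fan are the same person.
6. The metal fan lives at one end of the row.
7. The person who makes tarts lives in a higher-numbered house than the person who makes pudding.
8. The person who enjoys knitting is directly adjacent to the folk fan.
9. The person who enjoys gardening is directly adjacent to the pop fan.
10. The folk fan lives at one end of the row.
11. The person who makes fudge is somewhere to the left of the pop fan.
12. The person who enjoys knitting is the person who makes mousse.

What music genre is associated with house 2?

The person who enjoys knitting is narrowed to house 2 or 4; consider each.
Placing it in house 4 leads to a contradiction, so it's in house 2.
By clue 8, the folk fan is in house 1.
The person who makes mousse is in house 2 (clue 12).
House 5's music genre must be metal (nothing else left).
By clue 11, the person who makes fudge is in house 3.
From clue 11, the pop fan must be in house 4.
So house 1 gets reading for hobby.
The only hobby still possible for house 5 is photography.
House 2's music genre must be country (nothing else left).
The only music genre still possible for house 3 is jazz.
By clue 1, the person who enjoys dancing is in house 4.
The person who makes tarts is in house 4 (clue 2).
From clue 4, the person who enjoys gardening must be in house 3.
From clue 7, the person who makes pudding must be in house 1.
So house 5 gets donuts for dessert.
So: house 1 = reading/pudding/folk, house 2 = knitting/mousse/country, house 3 = gardening/fudge/jazz, house 4 = dancing/tarts/pop, house 5 = photography/donuts/metal.

country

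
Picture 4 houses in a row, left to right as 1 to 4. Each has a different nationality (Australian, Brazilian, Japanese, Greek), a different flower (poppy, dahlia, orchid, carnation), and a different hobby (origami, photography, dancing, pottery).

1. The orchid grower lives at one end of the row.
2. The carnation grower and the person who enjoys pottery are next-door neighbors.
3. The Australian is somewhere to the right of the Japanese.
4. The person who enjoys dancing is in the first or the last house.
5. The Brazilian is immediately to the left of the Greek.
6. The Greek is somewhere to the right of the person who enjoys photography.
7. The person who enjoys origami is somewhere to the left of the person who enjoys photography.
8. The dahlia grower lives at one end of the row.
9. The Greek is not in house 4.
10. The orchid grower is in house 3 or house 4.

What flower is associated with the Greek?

The orchid grower is in house 4 (clue 10).
So house 4 gets Australian for nationality.
By clue 6, the Greek is in house 3.
The person who enjoys photography is in house 2 (clue 6).
Clue 7 places the person who enjoys origami in house 1.
House 1 flower: only dahlia fits.
House 3's hobby must be pottery (nothing else left).
That leaves dancing as the hobby for house 4.
Clue 2 places the carnation grower in house 2.
Clue 5 places the Brazilian in house 2.
So house 1 gets Japanese for nationality.
So house 3 gets poppy for flower.
So: house 1 = Japanese/dahlia/origami, house 2 = Brazilian/carnation/photography, house 3 = Greek/poppy/pottery, house 4 = Australian/orchid/dancing.

poppy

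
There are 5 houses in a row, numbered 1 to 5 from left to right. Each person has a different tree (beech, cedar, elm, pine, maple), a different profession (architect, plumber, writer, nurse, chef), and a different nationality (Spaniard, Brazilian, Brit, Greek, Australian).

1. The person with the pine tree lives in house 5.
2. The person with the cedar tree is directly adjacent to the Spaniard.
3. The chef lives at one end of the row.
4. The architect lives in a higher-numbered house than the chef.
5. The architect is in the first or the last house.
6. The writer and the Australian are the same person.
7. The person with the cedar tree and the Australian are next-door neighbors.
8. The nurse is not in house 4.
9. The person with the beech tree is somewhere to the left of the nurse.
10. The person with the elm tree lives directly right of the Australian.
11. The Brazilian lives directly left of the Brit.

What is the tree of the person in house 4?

From clue 1, the person with the pine tree must be in house 5.
By clue 4, the chef is in house 1.
By clue 5, the architect is in house 5.
House 4 profession: only plumber fits.
The person with the beech tree is narrowed to house 1 or 2; consider each.
Placing it in house 2 leads to a contradiction, so it's in house 1.
The person with the elm tree is narrowed to house 3 or 4; consider each.
Placing it in house 3 leads to a contradiction, so it's in house 4.
Clue 10: the Australian is in house 3.
By clue 6, the writer is in house 3.
By clue 7, the person with the cedar tree is in house 2.
That leaves maple as the tree for house 3.
House 2's profession must be nurse (nothing else left).
Clue 2 places the Spaniard in house 1.
That leaves Brazilian as the nationality for house 4.
By clue 11, the Brit is in house 5.
House 2's nationality must be Greek (nothing else left).
So: house 1 = beech/chef/Spaniard, house 2 = cedar/nurse/Greek, house 3 = maple/writer/Australian, house 4 = elm/plumber/Brazilian, house 5 = pine/architect/Brit.

elm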